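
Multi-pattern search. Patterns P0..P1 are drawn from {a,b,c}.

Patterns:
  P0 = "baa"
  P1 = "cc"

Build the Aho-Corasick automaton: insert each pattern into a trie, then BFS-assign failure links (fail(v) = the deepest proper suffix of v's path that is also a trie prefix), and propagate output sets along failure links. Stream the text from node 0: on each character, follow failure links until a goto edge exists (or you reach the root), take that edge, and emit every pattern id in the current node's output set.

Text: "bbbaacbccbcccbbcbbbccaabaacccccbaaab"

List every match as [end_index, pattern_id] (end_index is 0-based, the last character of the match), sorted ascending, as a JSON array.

Build automaton:
Trie nodes:
  n0 'ε': b→1 c→4
  n1 'b': a→2
  n2 'ba': a→3
  n3 'baa': ·  ←P0
  n4 'c': c→5
  n5 'cc': ·  ←P1

Failure links (BFS by depth):
  n1('b'): parent n0 fail=0; on 'b' 0 → fail=0;  out ∅∪∅=∅
  n4('c'): parent n0 fail=0; on 'c' 0 → fail=0;  out ∅∪∅=∅
  n2('ba'): parent n1 fail=0; on 'a' 0 → fail=0;  out ∅∪∅=∅
  n5('cc'): parent n4 fail=0; on 'c' 0 → fail=4;  out {1}∪∅={1}
  n3('baa'): parent n2 fail=0; on 'a' 0 → fail=0;  out {0}∪∅={0}

Run:
i=0 'b': node 0→1
i=1 'b': node 1→1 (fail-walked)
i=2 'b': node 1→1 (fail-walked)
i=3 'a': node 1→2
i=4 'a': node 2→3  → match P0@[2:4]
i=5 'c': node 3→4 (fail-walked)
i=6 'b': node 4→1 (fail-walked)
i=7 'c': node 1→4 (fail-walked)
i=8 'c': node 4→5  → match P1@[7:8]
i=9 'b': node 5→1 (fail-walked)
i=10 'c': node 1→4 (fail-walked)
i=11 'c': node 4→5  → match P1@[10:11]
i=12 'c': node 5→5 (fail-walked)  → match P1@[11:12]
i=13 'b': node 5→1 (fail-walked)
i=14 'b': node 1→1 (fail-walked)
i=15 'c': node 1→4 (fail-walked)
i=16 'b': node 4→1 (fail-walked)
i=17 'b': node 1→1 (fail-walked)
i=18 'b': node 1→1 (fail-walked)
i=19 'c': node 1→4 (fail-walked)
i=20 'c': node 4→5  → match P1@[19:20]
i=21 'a': node 5→0 (fail-walked)
i=22 'a': node 0→0
i=23 'b': node 0→1
i=24 'a': node 1→2
i=25 'a': node 2→3  → match P0@[23:25]
i=26 'c': node 3→4 (fail-walked)
i=27 'c': node 4→5  → match P1@[26:27]
i=28 'c': node 5→5 (fail-walked)  → match P1@[27:28]
i=29 'c': node 5→5 (fail-walked)  → match P1@[28:29]
i=30 'c': node 5→5 (fail-walked)  → match P1@[29:30]
i=31 'b': node 5→1 (fail-walked)
i=32 'a': node 1→2
i=33 'a': node 2→3  → match P0@[31:33]
i=34 'a': node 3→0 (fail-walked)
i=35 'b': node 0→1

Result: [[4,0],[8,1],[11,1],[12,1],[20,1],[25,0],[27,1],[28,1],[29,1],[30,1],[33,0]]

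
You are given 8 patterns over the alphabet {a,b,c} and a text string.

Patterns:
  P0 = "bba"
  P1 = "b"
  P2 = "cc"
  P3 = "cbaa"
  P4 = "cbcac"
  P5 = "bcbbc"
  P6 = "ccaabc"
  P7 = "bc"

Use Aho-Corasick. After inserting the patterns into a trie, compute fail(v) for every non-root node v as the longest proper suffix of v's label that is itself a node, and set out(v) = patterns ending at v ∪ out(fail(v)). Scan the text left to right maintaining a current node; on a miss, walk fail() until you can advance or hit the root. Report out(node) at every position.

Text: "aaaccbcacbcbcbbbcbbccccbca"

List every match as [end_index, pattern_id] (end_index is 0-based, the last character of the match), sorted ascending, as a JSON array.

Construct AC machine:
Trie (insert patterns):
  n0 'ε': b→1 c→4
  n1 'b': b→2 c→12  ←P1
  n2 'bb': a→3
  n3 'bba': ·  ←P0
  n4 'c': b→6 c→5
  n5 'cc': a→16  ←P2
  n6 'cb': a→7 c→9
  n7 'cba': a→8
  n8 'cbaa': ·  ←P3
  n9 'cbc': a→10
  n10 'cbca': c→11
  n11 'cbcac': ·  ←P4
  n12 'bc': b→13  ←P7
  n13 'bcb': b→14
  n14 'bcbb': c→15
  n15 'bcbbc': ·  ←P5
  n16 'cca': a→17
  n17 'ccaa': b→18
  n18 'ccaab': c→19
  n19 'ccaabc': ·  ←P6

BFS fail/out derivation:
  fail(1) 'b': from fail(0)=0 chase 'b': 0 ⇒ 0;  out={1}∪out(0)={1}
  fail(4) 'c': from fail(0)=0 chase 'c': 0 ⇒ 0;  out=∅∪out(0)=∅
  fail(2) 'bb': from fail(1)=0 chase 'b': 0 ⇒ 1;  out=∅∪out(1)={1}
  fail(5) 'cc': from fail(4)=0 chase 'c': 0 ⇒ 4;  out={2}∪out(4)={2}
  fail(6) 'cb': from fail(4)=0 chase 'b': 0 ⇒ 1;  out=∅∪out(1)={1}
  fail(12) 'bc': from fail(1)=0 chase 'c': 0 ⇒ 4;  out={7}∪out(4)={7}
  fail(3) 'bba': from fail(2)=1 chase 'a': 1→0 ⇒ 0;  out={0}∪out(0)={0}
  fail(7) 'cba': from fail(6)=1 chase 'a': 1→0 ⇒ 0;  out=∅∪out(0)=∅
  fail(9) 'cbc': from fail(6)=1 chase 'c': 1 ⇒ 12;  out=∅∪out(12)={7}
  fail(13) 'bcb': from fail(12)=4 chase 'b': 4 ⇒ 6;  out=∅∪out(6)={1}
  fail(16) 'cca': from fail(5)=4 chase 'a': 4→0 ⇒ 0;  out=∅∪out(0)=∅
  fail(8) 'cbaa': from fail(7)=0 chase 'a': 0 ⇒ 0;  out={3}∪out(0)={3}
  fail(10) 'cbca': from fail(9)=12 chase 'a': 12→4→0 ⇒ 0;  out=∅∪out(0)=∅
  fail(14) 'bcbb': from fail(13)=6 chase 'b': 6→1 ⇒ 2;  out=∅∪out(2)={1}
  fail(17) 'ccaa': from fail(16)=0 chase 'a': 0 ⇒ 0;  out=∅∪out(0)=∅
  fail(11) 'cbcac': from fail(10)=0 chase 'c': 0 ⇒ 4;  out={4}∪out(4)={4}
  fail(15) 'bcbbc': from fail(14)=2 chase 'c': 2→1 ⇒ 12;  out={5}∪out(12)={5,7}
  fail(18) 'ccaab': from fail(17)=0 chase 'b': 0 ⇒ 1;  out=∅∪out(1)={1}
  fail(19) 'ccaabc': from fail(18)=1 chase 'c': 1 ⇒ 12;  out={6}∪out(12)={6,7}

Run:
[0] read 'a'  n0⇒n0
[1] read 'a'  n0⇒n0
[2] read 'a'  n0⇒n0
[3] read 'c'  n0⇒n4
[4] read 'c'  n4⇒n5  emit P2@[3:4]
[5] read 'b'  n5⇒n6 (via fail)  emit P1@[5:5]
[6] read 'c'  n6⇒n9  emit P7@[5:6]
[7] read 'a'  n9⇒n10
[8] read 'c'  n10⇒n11  emit P4@[4:8]
[9] read 'b'  n11⇒n6 (via fail)  emit P1@[9:9]
[10] read 'c'  n6⇒n9  emit P7@[9:10]
[11] read 'b'  n9⇒n13 (via fail)  emit P1@[11:11]
[12] read 'c'  n13⇒n9 (via fail)  emit P7@[11:12]
[13] read 'b'  n9⇒n13 (via fail)  emit P1@[13:13]
[14] read 'b'  n13⇒n14  emit P1@[14:14]
[15] read 'b'  n14⇒n2 (via fail)  emit P1@[15:15]
[16] read 'c'  n2⇒n12 (via fail)  emit P7@[15:16]
[17] read 'b'  n12⇒n13  emit P1@[17:17]
[18] read 'b'  n13⇒n14  emit P1@[18:18]
[19] read 'c'  n14⇒n15  emit P5@[15:19],P7@[18:19]
[20] read 'c'  n15⇒n5 (via fail)  emit P2@[19:20]
[21] read 'c'  n5⇒n5 (via fail)  emit P2@[20:21]
[22] read 'c'  n5⇒n5 (via fail)  emit P2@[21:22]
[23] read 'b'  n5⇒n6 (via fail)  emit P1@[23:23]
[24] read 'c'  n6⇒n9  emit P7@[23:24]
[25] read 'a'  n9⇒n10

Matches: [[4,2],[5,1],[6,7],[8,4],[9,1],[10,7],[11,1],[12,7],[13,1],[14,1],[15,1],[16,7],[17,1],[18,1],[19,5],[19,7],[20,2],[21,2],[22,2],[23,1],[24,7]]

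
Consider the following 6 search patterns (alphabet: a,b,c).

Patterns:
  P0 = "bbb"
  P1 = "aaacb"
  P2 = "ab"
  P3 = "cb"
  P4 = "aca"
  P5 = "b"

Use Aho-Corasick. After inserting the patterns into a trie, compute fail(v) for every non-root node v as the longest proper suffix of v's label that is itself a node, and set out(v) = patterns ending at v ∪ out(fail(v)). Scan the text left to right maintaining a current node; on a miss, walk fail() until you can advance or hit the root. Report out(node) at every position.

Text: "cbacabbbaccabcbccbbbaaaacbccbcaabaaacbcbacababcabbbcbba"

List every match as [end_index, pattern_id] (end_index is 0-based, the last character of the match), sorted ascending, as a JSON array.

Build:
Trie nodes:
  0='ε' goto a→4 b→1 c→10
  1='b' goto b→2  ←P5
  2='bb' goto b→3
  3='bbb' goto ·  ←P0
  4='a' goto a→5 b→9 c→12
  5='aa' goto a→6
  6='aaa' goto c→7
  7='aaac' goto b→8
  8='aaacb' goto ·  ←P1
  9='ab' goto ·  ←P2
  10='c' goto b→11
  11='cb' goto ·  ←P3
  12='ac' goto a→13
  13='aca' goto ·  ←P4

BFS fail/out derivation:
  fail(1) 'b': from fail(0)=0 chase 'b': 0 ⇒ 0;  out={5}∪out(0)={5}
  fail(4) 'a': from fail(0)=0 chase 'a': 0 ⇒ 0;  out=∅∪out(0)=∅
  fail(10) 'c': from fail(0)=0 chase 'c': 0 ⇒ 0;  out=∅∪out(0)=∅
  fail(2) 'bb': from fail(1)=0 chase 'b': 0 ⇒ 1;  out=∅∪out(1)={5}
  fail(5) 'aa': from fail(4)=0 chase 'a': 0 ⇒ 4;  out=∅∪out(4)=∅
  fail(9) 'ab': from fail(4)=0 chase 'b': 0 ⇒ 1;  out={2}∪out(1)={2,5}
  fail(11) 'cb': from fail(10)=0 chase 'b': 0 ⇒ 1;  out={3}∪out(1)={3,5}
  fail(12) 'ac': from fail(4)=0 chase 'c': 0 ⇒ 10;  out=∅∪out(10)=∅
  fail(3) 'bbb': from fail(2)=1 chase 'b': 1 ⇒ 2;  out={0}∪out(2)={0,5}
  fail(6) 'aaa': from fail(5)=4 chase 'a': 4 ⇒ 5;  out=∅∪out(5)=∅
  fail(13) 'aca': from fail(12)=10 chase 'a': 10→0 ⇒ 4;  out={4}∪out(4)={4}
  fail(7) 'aaac': from fail(6)=5 chase 'c': 5→4 ⇒ 12;  out=∅∪out(12)=∅
  fail(8) 'aaacb': from fail(7)=12 chase 'b': 12→10 ⇒ 11;  out={1}∪out(11)={1,3,5}

Run:
i=0 'c': node 0→10
i=1 'b': node 10→11  → match P3@[0:1],P5@[1:1]
i=2 'a': node 11→4 (fail-walked)
i=3 'c': node 4→12
i=4 'a': node 12→13  → match P4@[2:4]
i=5 'b': node 13→9 (fail-walked)  → match P2@[4:5],P5@[5:5]
i=6 'b': node 9→2 (fail-walked)  → match P5@[6:6]
i=7 'b': node 2→3  → match P0@[5:7],P5@[7:7]
i=8 'a': node 3→4 (fail-walked)
i=9 'c': node 4→12
i=10 'c': node 12→10 (fail-walked)
i=11 'a': node 10→4 (fail-walked)
i=12 'b': node 4→9  → match P2@[11:12],P5@[12:12]
i=13 'c': node 9→10 (fail-walked)
i=14 'b': node 10→11  → match P3@[13:14],P5@[14:14]
i=15 'c': node 11→10 (fail-walked)
i=16 'c': node 10→10 (fail-walked)
i=17 'b': node 10→11  → match P3@[16:17],P5@[17:17]
i=18 'b': node 11→2 (fail-walked)  → match P5@[18:18]
i=19 'b': node 2→3  → match P0@[17:19],P5@[19:19]
i=20 'a': node 3→4 (fail-walked)
i=21 'a': node 4→5
i=22 'a': node 5→6
i=23 'a': node 6→6 (fail-walked)
i=24 'c': node 6→7
i=25 'b': node 7→8  → match P1@[21:25],P3@[24:25],P5@[25:25]
i=26 'c': node 8→10 (fail-walked)
i=27 'c': node 10→10 (fail-walked)
i=28 'b': node 10→11  → match P3@[27:28],P5@[28:28]
i=29 'c': node 11→10 (fail-walked)
i=30 'a': node 10→4 (fail-walked)
i=31 'a': node 4→5
i=32 'b': node 5→9 (fail-walked)  → match P2@[31:32],P5@[32:32]
i=33 'a': node 9→4 (fail-walked)
i=34 'a': node 4→5
i=35 'a': node 5→6
i=36 'c': node 6→7
i=37 'b': node 7→8  → match P1@[33:37],P3@[36:37],P5@[37:37]
i=38 'c': node 8→10 (fail-walked)
i=39 'b': node 10→11  → match P3@[38:39],P5@[39:39]
i=40 'a': node 11→4 (fail-walked)
i=41 'c': node 4→12
i=42 'a': node 12→13  → match P4@[40:42]
i=43 'b': node 13→9 (fail-walked)  → match P2@[42:43],P5@[43:43]
i=44 'a': node 9→4 (fail-walked)
i=45 'b': node 4→9  → match P2@[44:45],P5@[45:45]
i=46 'c': node 9→10 (fail-walked)
i=47 'a': node 10→4 (fail-walked)
i=48 'b': node 4→9  → match P2@[47:48],P5@[48:48]
i=49 'b': node 9→2 (fail-walked)  → match P5@[49:49]
i=50 'b': node 2→3  → match P0@[48:50],P5@[50:50]
i=51 'c': node 3→10 (fail-walked)
i=52 'b': node 10→11  → match P3@[51:52],P5@[52:52]
i=53 'b': node 11→2 (fail-walked)  → match P5@[53:53]
i=54 'a': node 2→4 (fail-walked)

Result: [[1,3],[1,5],[4,4],[5,2],[5,5],[6,5],[7,0],[7,5],[12,2],[12,5],[14,3],[14,5],[17,3],[17,5],[18,5],[19,0],[19,5],[25,1],[25,3],[25,5],[28,3],[28,5],[32,2],[32,5],[37,1],[37,3],[37,5],[39,3],[39,5],[42,4],[43,2],[43,5],[45,2],[45,5],[48,2],[48,5],[49,5],[50,0],[50,5],[52,3],[52,5],[53,5]]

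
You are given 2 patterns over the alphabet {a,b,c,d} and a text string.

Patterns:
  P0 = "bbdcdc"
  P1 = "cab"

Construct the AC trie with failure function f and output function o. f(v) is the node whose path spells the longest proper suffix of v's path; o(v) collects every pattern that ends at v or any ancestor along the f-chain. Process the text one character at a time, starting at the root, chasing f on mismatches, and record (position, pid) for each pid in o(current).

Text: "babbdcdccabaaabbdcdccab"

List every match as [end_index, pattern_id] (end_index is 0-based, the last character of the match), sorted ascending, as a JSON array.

Build automaton:
Trie (insert patterns):
  0='ε' goto b→1 c→7
  1='b' goto b→2
  2='bb' goto d→3
  3='bbd' goto c→4
  4='bbdc' goto d→5
  5='bbdcd' goto c→6
  6='bbdcdc' goto ·  [P0 ends]
  7='c' goto a→8
  8='ca' goto b→9
  9='cab' goto ·  [P1 ends]

Failure links (BFS by depth):
  n1('b'): parent n0 fail=0; on 'b' 0 → fail=0;  out ∅∪∅=∅
  n7('c'): parent n0 fail=0; on 'c' 0 → fail=0;  out ∅∪∅=∅
  n2('bb'): parent n1 fail=0; on 'b' 0 → fail=1;  out ∅∪∅=∅
  n8('ca'): parent n7 fail=0; on 'a' 0 → fail=0;  out ∅∪∅=∅
  n3('bbd'): parent n2 fail=1; on 'd' 1→0 → fail=0;  out ∅∪∅=∅
  n9('cab'): parent n8 fail=0; on 'b' 0 → fail=1;  out {1}∪∅={1}
  n4('bbdc'): parent n3 fail=0; on 'c' 0 → fail=7;  out ∅∪∅=∅
  n5('bbdcd'): parent n4 fail=7; on 'd' 7→0 → fail=0;  out ∅∪∅=∅
  n6('bbdcdc'): parent n5 fail=0; on 'c' 0 → fail=7;  out {0}∪∅={0}

Scan:
pos 0 'b': at 1
pos 1 'a': at 0 ·f
pos 2 'b': at 1
pos 3 'b': at 2
pos 4 'd': at 3
pos 5 'c': at 4
pos 6 'd': at 5
pos 7 'c': at 6  emit P0@[2:7]
pos 8 'c': at 7 ·f
pos 9 'a': at 8
pos 10 'b': at 9  emit P1@[8:10]
pos 11 'a': at 0 ·f
pos 12 'a': at 0
pos 13 'a': at 0
pos 14 'b': at 1
pos 15 'b': at 2
pos 16 'd': at 3
pos 17 'c': at 4
pos 18 'd': at 5
pos 19 'c': at 6  emit P0@[14:19]
pos 20 'c': at 7 ·f
pos 21 'a': at 8
pos 22 'b': at 9  emit P1@[20:22]

All matches (sorted): [[7,0],[10,1],[19,0],[22,1]]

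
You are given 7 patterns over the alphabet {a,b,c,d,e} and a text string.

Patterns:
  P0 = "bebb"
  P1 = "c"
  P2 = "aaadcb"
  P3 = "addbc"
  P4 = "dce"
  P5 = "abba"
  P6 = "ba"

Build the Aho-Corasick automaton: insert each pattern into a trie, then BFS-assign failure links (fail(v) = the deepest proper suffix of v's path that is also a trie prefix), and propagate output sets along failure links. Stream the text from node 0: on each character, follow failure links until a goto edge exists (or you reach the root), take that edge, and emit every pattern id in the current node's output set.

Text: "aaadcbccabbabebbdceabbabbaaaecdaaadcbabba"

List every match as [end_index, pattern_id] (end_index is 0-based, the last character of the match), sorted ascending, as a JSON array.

Construct AC machine:
Trie nodes:
  n0 'ε': a→6 b→1 c→5 d→16
  n1 'b': a→22 e→2
  n2 'be': b→3
  n3 'beb': b→4
  n4 'bebb': ·  [P0 ends]
  n5 'c': ·  [P1 ends]
  n6 'a': a→7 b→19 d→12
  n7 'aa': a→8
  n8 'aaa': d→9
  n9 'aaad': c→10
  n10 'aaadc': b→11
  n11 'aaadcb': ·  [P2 ends]
  n12 'ad': d→13
  n13 'add': b→14
  n14 'addb': c→15
  n15 'addbc': ·  [P3 ends]
  n16 'd': c→17
  n17 'dc': e→18
  n18 'dce': ·  [P4 ends]
  n19 'ab': b→20
  n20 'abb': a→21
  n21 'abba': ·  [P5 ends]
  n22 'ba': ·  [P6 ends]

BFS fail/out derivation:
  fail(1) 'b': from fail(0)=0 chase 'b': 0 ⇒ 0;  out=∅∪out(0)=∅
  fail(5) 'c': from fail(0)=0 chase 'c': 0 ⇒ 0;  out={1}∪out(0)={1}
  fail(6) 'a': from fail(0)=0 chase 'a': 0 ⇒ 0;  out=∅∪out(0)=∅
  fail(16) 'd': from fail(0)=0 chase 'd': 0 ⇒ 0;  out=∅∪out(0)=∅
  fail(2) 'be': from fail(1)=0 chase 'e': 0 ⇒ 0;  out=∅∪out(0)=∅
  fail(7) 'aa': from fail(6)=0 chase 'a': 0 ⇒ 6;  out=∅∪out(6)=∅
  fail(12) 'ad': from fail(6)=0 chase 'd': 0 ⇒ 16;  out=∅∪out(16)=∅
  fail(17) 'dc': from fail(16)=0 chase 'c': 0 ⇒ 5;  out=∅∪out(5)={1}
  fail(19) 'ab': from fail(6)=0 chase 'b': 0 ⇒ 1;  out=∅∪out(1)=∅
  fail(22) 'ba': from fail(1)=0 chase 'a': 0 ⇒ 6;  out={6}∪out(6)={6}
  fail(3) 'beb': from fail(2)=0 chase 'b': 0 ⇒ 1;  out=∅∪out(1)=∅
  fail(8) 'aaa': from fail(7)=6 chase 'a': 6 ⇒ 7;  out=∅∪out(7)=∅
  fail(13) 'add': from fail(12)=16 chase 'd': 16→0 ⇒ 16;  out=∅∪out(16)=∅
  fail(18) 'dce': from fail(17)=5 chase 'e': 5→0 ⇒ 0;  out={4}∪out(0)={4}
  fail(20) 'abb': from fail(19)=1 chase 'b': 1→0 ⇒ 1;  out=∅∪out(1)=∅
  fail(4) 'bebb': from fail(3)=1 chase 'b': 1→0 ⇒ 1;  out={0}∪out(1)={0}
  fail(9) 'aaad': from fail(8)=7 chase 'd': 7→6 ⇒ 12;  out=∅∪out(12)=∅
  fail(14) 'addb': from fail(13)=16 chase 'b': 16→0 ⇒ 1;  out=∅∪out(1)=∅
  fail(21) 'abba': from fail(20)=1 chase 'a': 1 ⇒ 22;  out={5}∪out(22)={5,6}
  fail(10) 'aaadc': from fail(9)=12 chase 'c': 12→16 ⇒ 17;  out=∅∪out(17)={1}
  fail(15) 'addbc': from fail(14)=1 chase 'c': 1→0 ⇒ 5;  out={3}∪out(5)={1,3}
  fail(11) 'aaadcb': from fail(10)=17 chase 'b': 17→5→0 ⇒ 1;  out={2}∪out(1)={2}

Run:
[0] read 'a'  n0⇒n6
[1] read 'a'  n6⇒n7
[2] read 'a'  n7⇒n8
[3] read 'd'  n8⇒n9
[4] read 'c'  n9⇒n10  → match P1@[4:4]
[5] read 'b'  n10⇒n11  → match P2@[0:5]
[6] read 'c'  n11⇒n5 ·f  → match P1@[6:6]
[7] read 'c'  n5⇒n5 ·f  → match P1@[7:7]
[8] read 'a'  n5⇒n6 ·f
[9] read 'b'  n6⇒n19
[10] read 'b'  n19⇒n20
[11] read 'a'  n20⇒n21  → match P5@[8:11],P6@[10:11]
[12] read 'b'  n21⇒n19 ·f
[13] read 'e'  n19⇒n2 ·f
[14] read 'b'  n2⇒n3
[15] read 'b'  n3⇒n4  → match P0@[12:15]
[16] read 'd'  n4⇒n16 ·f
[17] read 'c'  n16⇒n17  → match P1@[17:17]
[18] read 'e'  n17⇒n18  → match P4@[16:18]
[19] read 'a'  n18⇒n6 ·f
[20] read 'b'  n6⇒n19
[21] read 'b'  n19⇒n20
[22] read 'a'  n20⇒n21  → match P5@[19:22],P6@[21:22]
[23] read 'b'  n21⇒n19 ·f
[24] read 'b'  n19⇒n20
[25] read 'a'  n20⇒n21  → match P5@[22:25],P6@[24:25]
[26] read 'a'  n21⇒n7 ·f
[27] read 'a'  n7⇒n8
[28] read 'e'  n8⇒n0 ·f
[29] read 'c'  n0⇒n5  → match P1@[29:29]
[30] read 'd'  n5⇒n16 ·f
[31] read 'a'  n16⇒n6 ·f
[32] read 'a'  n6⇒n7
[33] read 'a'  n7⇒n8
[34] read 'd'  n8⇒n9
[35] read 'c'  n9⇒n10  → match P1@[35:35]
[36] read 'b'  n10⇒n11  → match P2@[31:36]
[37] read 'a'  n11⇒n22 ·f  → match P6@[36:37]
[38] read 'b'  n22⇒n19 ·f
[39] read 'b'  n19⇒n20
[40] read 'a'  n20⇒n21  → match P5@[37:40],P6@[39:40]

All matches (sorted): [[4,1],[5,2],[6,1],[7,1],[11,5],[11,6],[15,0],[17,1],[18,4],[22,5],[22,6],[25,5],[25,6],[29,1],[35,1],[36,2],[37,6],[40,5],[40,6]]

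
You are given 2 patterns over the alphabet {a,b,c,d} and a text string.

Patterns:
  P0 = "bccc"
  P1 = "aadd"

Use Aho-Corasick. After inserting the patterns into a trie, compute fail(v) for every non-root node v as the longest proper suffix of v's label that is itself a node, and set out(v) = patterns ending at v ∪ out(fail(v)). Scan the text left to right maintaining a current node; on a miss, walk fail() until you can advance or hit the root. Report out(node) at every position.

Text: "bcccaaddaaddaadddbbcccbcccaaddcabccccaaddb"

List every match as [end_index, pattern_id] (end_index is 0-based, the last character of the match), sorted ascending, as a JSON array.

Build automaton:
Trie (insert patterns):
  n0 'ε': a→5 b→1
  n1 'b': c→2
  n2 'bc': c→3
  n3 'bcc': c→4
  n4 'bccc': ·  [P0 ends]
  n5 'a': a→6
  n6 'aa': d→7
  n7 'aad': d→8
  n8 'aadd': ·  [P1 ends]

BFS fail/out derivation:
  fail(1) 'b': from fail(0)=0 chase 'b': 0 ⇒ 0;  out=∅∪out(0)=∅
  fail(5) 'a': from fail(0)=0 chase 'a': 0 ⇒ 0;  out=∅∪out(0)=∅
  fail(2) 'bc': from fail(1)=0 chase 'c': 0 ⇒ 0;  out=∅∪out(0)=∅
  fail(6) 'aa': from fail(5)=0 chase 'a': 0 ⇒ 5;  out=∅∪out(5)=∅
  fail(3) 'bcc': from fail(2)=0 chase 'c': 0 ⇒ 0;  out=∅∪out(0)=∅
  fail(7) 'aad': from fail(6)=5 chase 'd': 5→0 ⇒ 0;  out=∅∪out(0)=∅
  fail(4) 'bccc': from fail(3)=0 chase 'c': 0 ⇒ 0;  out={0}∪out(0)={0}
  fail(8) 'aadd': from fail(7)=0 chase 'd': 0 ⇒ 0;  out={1}∪out(0)={1}

Run:
i=0 'b': node 0→1
i=1 'c': node 1→2
i=2 'c': node 2→3
i=3 'c': node 3→4  emit P0@[0:3]
i=4 'a': node 4→5 (fail-walked)
i=5 'a': node 5→6
i=6 'd': node 6→7
i=7 'd': node 7→8  emit P1@[4:7]
i=8 'a': node 8→5 (fail-walked)
i=9 'a': node 5→6
i=10 'd': node 6→7
i=11 'd': node 7→8  emit P1@[8:11]
i=12 'a': node 8→5 (fail-walked)
i=13 'a': node 5→6
i=14 'd': node 6→7
i=15 'd': node 7→8  emit P1@[12:15]
i=16 'd': node 8→0 (fail-walked)
i=17 'b': node 0→1
i=18 'b': node 1→1 (fail-walked)
i=19 'c': node 1→2
i=20 'c': node 2→3
i=21 'c': node 3→4  emit P0@[18:21]
i=22 'b': node 4→1 (fail-walked)
i=23 'c': node 1→2
i=24 'c': node 2→3
i=25 'c': node 3→4  emit P0@[22:25]
i=26 'a': node 4→5 (fail-walked)
i=27 'a': node 5→6
i=28 'd': node 6→7
i=29 'd': node 7→8  emit P1@[26:29]
i=30 'c': node 8→0 (fail-walked)
i=31 'a': node 0→5
i=32 'b': node 5→1 (fail-walked)
i=33 'c': node 1→2
i=34 'c': node 2→3
i=35 'c': node 3→4  emit P0@[32:35]
i=36 'c': node 4→0 (fail-walked)
i=37 'a': node 0→5
i=38 'a': node 5→6
i=39 'd': node 6→7
i=40 'd': node 7→8  emit P1@[37:40]
i=41 'b': node 8→1 (fail-walked)

All matches (sorted): [[3,0],[7,1],[11,1],[15,1],[21,0],[25,0],[29,1],[35,0],[40,1]]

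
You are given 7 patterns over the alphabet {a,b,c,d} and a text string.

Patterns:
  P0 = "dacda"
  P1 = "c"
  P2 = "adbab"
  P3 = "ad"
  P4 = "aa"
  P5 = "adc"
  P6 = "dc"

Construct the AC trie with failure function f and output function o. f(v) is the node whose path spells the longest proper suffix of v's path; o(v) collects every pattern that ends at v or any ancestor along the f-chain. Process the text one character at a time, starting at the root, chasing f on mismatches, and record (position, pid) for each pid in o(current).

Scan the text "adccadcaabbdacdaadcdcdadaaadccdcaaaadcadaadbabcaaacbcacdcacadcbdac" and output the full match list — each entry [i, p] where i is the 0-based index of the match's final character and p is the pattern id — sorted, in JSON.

Build automaton:
Trie nodes:
  0='ε' goto a→7 c→6 d→1
  1='d' goto a→2 c→14
  2='da' goto c→3
  3='dac' goto d→4
  4='dacd' goto a→5
  5='dacda' goto ·  ←P0
  6='c' goto ·  ←P1
  7='a' goto a→12 d→8
  8='ad' goto b→9 c→13  ←P3
  9='adb' goto a→10
  10='adba' goto b→11
  11='adbab' goto ·  ←P2
  12='aa' goto ·  ←P4
  13='adc' goto ·  ←P5
  14='dc' goto ·  ←P6

BFS fail/out derivation:
  n1('d'): parent n0 fail=0; on 'd' 0 → fail=0;  out ∅∪∅=∅
  n6('c'): parent n0 fail=0; on 'c' 0 → fail=0;  out {1}∪∅={1}
  n7('a'): parent n0 fail=0; on 'a' 0 → fail=0;  out ∅∪∅=∅
  n2('da'): parent n1 fail=0; on 'a' 0 → fail=7;  out ∅∪∅=∅
  n8('ad'): parent n7 fail=0; on 'd' 0 → fail=1;  out {3}∪∅={3}
  n12('aa'): parent n7 fail=0; on 'a' 0 → fail=7;  out {4}∪∅={4}
  n14('dc'): parent n1 fail=0; on 'c' 0 → fail=6;  out {6}∪{1}={1,6}
  n3('dac'): parent n2 fail=7; on 'c' 7→0 → fail=6;  out ∅∪{1}={1}
  n9('adb'): parent n8 fail=1; on 'b' 1→0 → fail=0;  out ∅∪∅=∅
  n13('adc'): parent n8 fail=1; on 'c' 1 → fail=14;  out {5}∪{1,6}={1,5,6}
  n4('dacd'): parent n3 fail=6; on 'd' 6→0 → fail=1;  out ∅∪∅=∅
  n10('adba'): parent n9 fail=0; on 'a' 0 → fail=7;  out ∅∪∅=∅
  n5('dacda'): parent n4 fail=1; on 'a' 1 → fail=2;  out {0}∪∅={0}
  n11('adbab'): parent n10 fail=7; on 'b' 7→0 → fail=0;  out {2}∪∅={2}

Run:
pos 0 'a': at 7
pos 1 'd': at 8  emit P3@[0:1]
pos 2 'c': at 13  emit P1@[2:2],P5@[0:2],P6@[1:2]
pos 3 'c': at 6 (fail-walked)  emit P1@[3:3]
pos 4 'a': at 7 (fail-walked)
pos 5 'd': at 8  emit P3@[4:5]
pos 6 'c': at 13  emit P1@[6:6],P5@[4:6],P6@[5:6]
pos 7 'a': at 7 (fail-walked)
pos 8 'a': at 12  emit P4@[7:8]
pos 9 'b': at 0 (fail-walked)
pos 10 'b': at 0
pos 11 'd': at 1
pos 12 'a': at 2
pos 13 'c': at 3  emit P1@[13:13]
pos 14 'd': at 4
pos 15 'a': at 5  emit P0@[11:15]
pos 16 'a': at 12 (fail-walked)  emit P4@[15:16]
pos 17 'd': at 8 (fail-walked)  emit P3@[16:17]
pos 18 'c': at 13  emit P1@[18:18],P5@[16:18],P6@[17:18]
pos 19 'd': at 1 (fail-walked)
pos 20 'c': at 14  emit P1@[20:20],P6@[19:20]
pos 21 'd': at 1 (fail-walked)
pos 22 'a': at 2
pos 23 'd': at 8 (fail-walked)  emit P3@[22:23]
pos 24 'a': at 2 (fail-walked)
pos 25 'a': at 12 (fail-walked)  emit P4@[24:25]
pos 26 'a': at 12 (fail-walked)  emit P4@[25:26]
pos 27 'd': at 8 (fail-walked)  emit P3@[26:27]
pos 28 'c': at 13  emit P1@[28:28],P5@[26:28],P6@[27:28]
pos 29 'c': at 6 (fail-walked)  emit P1@[29:29]
pos 30 'd': at 1 (fail-walked)
pos 31 'c': at 14  emit P1@[31:31],P6@[30:31]
pos 32 'a': at 7 (fail-walked)
pos 33 'a': at 12  emit P4@[32:33]
pos 34 'a': at 12 (fail-walked)  emit P4@[33:34]
pos 35 'a': at 12 (fail-walked)  emit P4@[34:35]
pos 36 'd': at 8 (fail-walked)  emit P3@[35:36]
pos 37 'c': at 13  emit P1@[37:37],P5@[35:37],P6@[36:37]
pos 38 'a': at 7 (fail-walked)
pos 39 'd': at 8  emit P3@[38:39]
pos 40 'a': at 2 (fail-walked)
pos 41 'a': at 12 (fail-walked)  emit P4@[40:41]
pos 42 'd': at 8 (fail-walked)  emit P3@[41:42]
pos 43 'b': at 9
pos 44 'a': at 10
pos 45 'b': at 11  emit P2@[41:45]
pos 46 'c': at 6 (fail-walked)  emit P1@[46:46]
pos 47 'a': at 7 (fail-walked)
pos 48 'a': at 12  emit P4@[47:48]
pos 49 'a': at 12 (fail-walked)  emit P4@[48:49]
pos 50 'c': at 6 (fail-walked)  emit P1@[50:50]
pos 51 'b': at 0 (fail-walked)
pos 52 'c': at 6  emit P1@[52:52]
pos 53 'a': at 7 (fail-walked)
pos 54 'c': at 6 (fail-walked)  emit P1@[54:54]
pos 55 'd': at 1 (fail-walked)
pos 56 'c': at 14  emit P1@[56:56],P6@[55:56]
pos 57 'a': at 7 (fail-walked)
pos 58 'c': at 6 (fail-walked)  emit P1@[58:58]
pos 59 'a': at 7 (fail-walked)
pos 60 'd': at 8  emit P3@[59:60]
pos 61 'c': at 13  emit P1@[61:61],P5@[59:61],P6@[60:61]
pos 62 'b': at 0 (fail-walked)
pos 63 'd': at 1
pos 64 'a': at 2
pos 65 'c': at 3  emit P1@[65:65]

All matches (sorted): [[1,3],[2,1],[2,5],[2,6],[3,1],[5,3],[6,1],[6,5],[6,6],[8,4],[13,1],[15,0],[16,4],[17,3],[18,1],[18,5],[18,6],[20,1],[20,6],[23,3],[25,4],[26,4],[27,3],[28,1],[28,5],[28,6],[29,1],[31,1],[31,6],[33,4],[34,4],[35,4],[36,3],[37,1],[37,5],[37,6],[39,3],[41,4],[42,3],[45,2],[46,1],[48,4],[49,4],[50,1],[52,1],[54,1],[56,1],[56,6],[58,1],[60,3],[61,1],[61,5],[61,6],[65,1]]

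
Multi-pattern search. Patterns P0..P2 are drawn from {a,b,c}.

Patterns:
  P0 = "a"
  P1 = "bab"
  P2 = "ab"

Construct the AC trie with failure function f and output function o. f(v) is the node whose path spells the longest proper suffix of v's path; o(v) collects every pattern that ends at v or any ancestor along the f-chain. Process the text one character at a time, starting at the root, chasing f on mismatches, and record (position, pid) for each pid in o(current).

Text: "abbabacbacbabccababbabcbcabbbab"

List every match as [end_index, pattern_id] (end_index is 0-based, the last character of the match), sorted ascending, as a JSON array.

Build:
Trie nodes:
  0='ε' goto a→1 b→2
  1='a' goto b→5  [P0 ends]
  2='b' goto a→3
  3='ba' goto b→4
  4='bab' goto ·  [P1 ends]
  5='ab' goto ·  [P2 ends]

Failure links (BFS by depth):
  n1('a'): parent n0 fail=0; on 'a' 0 → fail=0;  out {0}∪∅={0}
  n2('b'): parent n0 fail=0; on 'b' 0 → fail=0;  out ∅∪∅=∅
  n3('ba'): parent n2 fail=0; on 'a' 0 → fail=1;  out ∅∪{0}={0}
  n5('ab'): parent n1 fail=0; on 'b' 0 → fail=2;  out {2}∪∅={2}
  n4('bab'): parent n3 fail=1; on 'b' 1 → fail=5;  out {1}∪{2}={1,2}

Run:
[0] read 'a'  n0⇒n1  ** P0@[0:0]
[1] read 'b'  n1⇒n5  ** P2@[0:1]
[2] read 'b'  n5⇒n2 (fail-walked)
[3] read 'a'  n2⇒n3  ** P0@[3:3]
[4] read 'b'  n3⇒n4  ** P1@[2:4],P2@[3:4]
[5] read 'a'  n4⇒n3 (fail-walked)  ** P0@[5:5]
[6] read 'c'  n3⇒n0 (fail-walked)
[7] read 'b'  n0⇒n2
[8] read 'a'  n2⇒n3  ** P0@[8:8]
[9] read 'c'  n3⇒n0 (fail-walked)
[10] read 'b'  n0⇒n2
[11] read 'a'  n2⇒n3  ** P0@[11:11]
[12] read 'b'  n3⇒n4  ** P1@[10:12],P2@[11:12]
[13] read 'c'  n4⇒n0 (fail-walked)
[14] read 'c'  n0⇒n0
[15] read 'a'  n0⇒n1  ** P0@[15:15]
[16] read 'b'  n1⇒n5  ** P2@[15:16]
[17] read 'a'  n5⇒n3 (fail-walked)  ** P0@[17:17]
[18] read 'b'  n3⇒n4  ** P1@[16:18],P2@[17:18]
[19] read 'b'  n4⇒n2 (fail-walked)
[20] read 'a'  n2⇒n3  ** P0@[20:20]
[21] read 'b'  n3⇒n4  ** P1@[19:21],P2@[20:21]
[22] read 'c'  n4⇒n0 (fail-walked)
[23] read 'b'  n0⇒n2
[24] read 'c'  n2⇒n0 (fail-walked)
[25] read 'a'  n0⇒n1  ** P0@[25:25]
[26] read 'b'  n1⇒n5  ** P2@[25:26]
[27] read 'b'  n5⇒n2 (fail-walked)
[28] read 'b'  n2⇒n2 (fail-walked)
[29] read 'a'  n2⇒n3  ** P0@[29:29]
[30] read 'b'  n3⇒n4  ** P1@[28:30],P2@[29:30]

Result: [[0,0],[1,2],[3,0],[4,1],[4,2],[5,0],[8,0],[11,0],[12,1],[12,2],[15,0],[16,2],[17,0],[18,1],[18,2],[20,0],[21,1],[21,2],[25,0],[26,2],[29,0],[30,1],[30,2]]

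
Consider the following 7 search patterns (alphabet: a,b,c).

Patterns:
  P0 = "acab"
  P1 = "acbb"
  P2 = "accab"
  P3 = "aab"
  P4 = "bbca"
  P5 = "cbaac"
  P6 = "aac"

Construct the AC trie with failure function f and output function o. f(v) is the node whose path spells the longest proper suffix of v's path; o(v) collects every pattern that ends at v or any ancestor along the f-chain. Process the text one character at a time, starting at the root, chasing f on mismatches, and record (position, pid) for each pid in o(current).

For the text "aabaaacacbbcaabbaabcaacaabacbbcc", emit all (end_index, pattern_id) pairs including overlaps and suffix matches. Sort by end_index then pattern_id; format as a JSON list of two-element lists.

Build:
Trie (insert patterns):
  0='ε' goto a→1 b→12 c→16
  1='a' goto a→10 c→2
  2='ac' goto a→3 b→5 c→7
  3='aca' goto b→4
  4='acab' goto ·  [P0 ends]
  5='acb' goto b→6
  6='acbb' goto ·  [P1 ends]
  7='acc' goto a→8
  8='acca' goto b→9
  9='accab' goto ·  [P2 ends]
  10='aa' goto b→11 c→21
  11='aab' goto ·  [P3 ends]
  12='b' goto b→13
  13='bb' goto c→14
  14='bbc' goto a→15
  15='bbca' goto ·  [P4 ends]
  16='c' goto b→17
  17='cb' goto a→18
  18='cba' goto a→19
  19='cbaa' goto c→20
  20='cbaac' goto ·  [P5 ends]
  21='aac' goto ·  [P6 ends]

BFS fail/out derivation:
  n1('a'): parent n0 fail=0; on 'a' 0 → fail=0;  out ∅∪∅=∅
  n12('b'): parent n0 fail=0; on 'b' 0 → fail=0;  out ∅∪∅=∅
  n16('c'): parent n0 fail=0; on 'c' 0 → fail=0;  out ∅∪∅=∅
  n2('ac'): parent n1 fail=0; on 'c' 0 → fail=16;  out ∅∪∅=∅
  n10('aa'): parent n1 fail=0; on 'a' 0 → fail=1;  out ∅∪∅=∅
  n13('bb'): parent n12 fail=0; on 'b' 0 → fail=12;  out ∅∪∅=∅
  n17('cb'): parent n16 fail=0; on 'b' 0 → fail=12;  out ∅∪∅=∅
  n3('aca'): parent n2 fail=16; on 'a' 16→0 → fail=1;  out ∅∪∅=∅
  n5('acb'): parent n2 fail=16; on 'b' 16 → fail=17;  out ∅∪∅=∅
  n7('acc'): parent n2 fail=16; on 'c' 16→0 → fail=16;  out ∅∪∅=∅
  n11('aab'): parent n10 fail=1; on 'b' 1→0 → fail=12;  out {3}∪∅={3}
  n14('bbc'): parent n13 fail=12; on 'c' 12→0 → fail=16;  out ∅∪∅=∅
  n18('cba'): parent n17 fail=12; on 'a' 12→0 → fail=1;  out ∅∪∅=∅
  n21('aac'): parent n10 fail=1; on 'c' 1 → fail=2;  out {6}∪∅={6}
  n4('acab'): parent n3 fail=1; on 'b' 1→0 → fail=12;  out {0}∪∅={0}
  n6('acbb'): parent n5 fail=17; on 'b' 17→12 → fail=13;  out {1}∪∅={1}
  n8('acca'): parent n7 fail=16; on 'a' 16→0 → fail=1;  out ∅∪∅=∅
  n15('bbca'): parent n14 fail=16; on 'a' 16→0 → fail=1;  out {4}∪∅={4}
  n19('cbaa'): parent n18 fail=1; on 'a' 1 → fail=10;  out ∅∪∅=∅
  n9('accab'): parent n8 fail=1; on 'b' 1→0 → fail=12;  out {2}∪∅={2}
  n20('cbaac'): parent n19 fail=10; on 'c' 10 → fail=21;  out {5}∪{6}={5,6}

Run:
pos 0 'a': at 1
pos 1 'a': at 10
pos 2 'b': at 11  emit P3@[0:2]
pos 3 'a': at 1 (fail-walked)
pos 4 'a': at 10
pos 5 'a': at 10 (fail-walked)
pos 6 'c': at 21  emit P6@[4:6]
pos 7 'a': at 3 (fail-walked)
pos 8 'c': at 2 (fail-walked)
pos 9 'b': at 5
pos 10 'b': at 6  emit P1@[7:10]
pos 11 'c': at 14 (fail-walked)
pos 12 'a': at 15  emit P4@[9:12]
pos 13 'a': at 10 (fail-walked)
pos 14 'b': at 11  emit P3@[12:14]
pos 15 'b': at 13 (fail-walked)
pos 16 'a': at 1 (fail-walked)
pos 17 'a': at 10
pos 18 'b': at 11  emit P3@[16:18]
pos 19 'c': at 16 (fail-walked)
pos 20 'a': at 1 (fail-walked)
pos 21 'a': at 10
pos 22 'c': at 21  emit P6@[20:22]
pos 23 'a': at 3 (fail-walked)
pos 24 'a': at 10 (fail-walked)
pos 25 'b': at 11  emit P3@[23:25]
pos 26 'a': at 1 (fail-walked)
pos 27 'c': at 2
pos 28 'b': at 5
pos 29 'b': at 6  emit P1@[26:29]
pos 30 'c': at 14 (fail-walked)
pos 31 'c': at 16 (fail-walked)

Result: [[2,3],[6,6],[10,1],[12,4],[14,3],[18,3],[22,6],[25,3],[29,1]]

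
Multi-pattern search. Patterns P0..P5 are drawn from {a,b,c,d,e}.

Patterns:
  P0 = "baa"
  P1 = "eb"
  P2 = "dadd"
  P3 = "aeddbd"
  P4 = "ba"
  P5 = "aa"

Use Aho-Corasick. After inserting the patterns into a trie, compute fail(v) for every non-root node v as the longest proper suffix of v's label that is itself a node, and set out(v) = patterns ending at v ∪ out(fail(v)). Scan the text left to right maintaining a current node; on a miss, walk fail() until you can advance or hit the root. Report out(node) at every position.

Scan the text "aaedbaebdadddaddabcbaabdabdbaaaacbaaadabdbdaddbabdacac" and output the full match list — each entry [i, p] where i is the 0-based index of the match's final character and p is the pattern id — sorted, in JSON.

Build:
Trie nodes:
  0='ε' goto a→10 b→1 d→6 e→4
  1='b' goto a→2
  2='ba' goto a→3  [P4 ends]
  3='baa' goto ·  [P0 ends]
  4='e' goto b→5
  5='eb' goto ·  [P1 ends]
  6='d' goto a→7
  7='da' goto d→8
  8='dad' goto d→9
  9='dadd' goto ·  [P2 ends]
  10='a' goto a→16 e→11
  11='ae' goto d→12
  12='aed' goto d→13
  13='aedd' goto b→14
  14='aeddb' goto d→15
  15='aeddbd' goto ·  [P3 ends]
  16='aa' goto ·  [P5 ends]

Failure links (BFS by depth):
  n1('b'): parent n0 fail=0; on 'b' 0 → fail=0;  out ∅∪∅=∅
  n4('e'): parent n0 fail=0; on 'e' 0 → fail=0;  out ∅∪∅=∅
  n6('d'): parent n0 fail=0; on 'd' 0 → fail=0;  out ∅∪∅=∅
  n10('a'): parent n0 fail=0; on 'a' 0 → fail=0;  out ∅∪∅=∅
  n2('ba'): parent n1 fail=0; on 'a' 0 → fail=10;  out {4}∪∅={4}
  n5('eb'): parent n4 fail=0; on 'b' 0 → fail=1;  out {1}∪∅={1}
  n7('da'): parent n6 fail=0; on 'a' 0 → fail=10;  out ∅∪∅=∅
  n11('ae'): parent n10 fail=0; on 'e' 0 → fail=4;  out ∅∪∅=∅
  n16('aa'): parent n10 fail=0; on 'a' 0 → fail=10;  out {5}∪∅={5}
  n3('baa'): parent n2 fail=10; on 'a' 10 → fail=16;  out {0}∪{5}={0,5}
  n8('dad'): parent n7 fail=10; on 'd' 10→0 → fail=6;  out ∅∪∅=∅
  n12('aed'): parent n11 fail=4; on 'd' 4→0 → fail=6;  out ∅∪∅=∅
  n9('dadd'): parent n8 fail=6; on 'd' 6→0 → fail=6;  out {2}∪∅={2}
  n13('aedd'): parent n12 fail=6; on 'd' 6→0 → fail=6;  out ∅∪∅=∅
  n14('aeddb'): parent n13 fail=6; on 'b' 6→0 → fail=1;  out ∅∪∅=∅
  n15('aeddbd'): parent n14 fail=1; on 'd' 1→0 → fail=6;  out {3}∪∅={3}

Run:
pos 0 'a': at 10
pos 1 'a': at 16  → match P5@[0:1]
pos 2 'e': at 11 ·f
pos 3 'd': at 12
pos 4 'b': at 1 ·f
pos 5 'a': at 2  → match P4@[4:5]
pos 6 'e': at 11 ·f
pos 7 'b': at 5 ·f  → match P1@[6:7]
pos 8 'd': at 6 ·f
pos 9 'a': at 7
pos 10 'd': at 8
pos 11 'd': at 9  → match P2@[8:11]
pos 12 'd': at 6 ·f
pos 13 'a': at 7
pos 14 'd': at 8
pos 15 'd': at 9  → match P2@[12:15]
pos 16 'a': at 7 ·f
pos 17 'b': at 1 ·f
pos 18 'c': at 0 ·f
pos 19 'b': at 1
pos 20 'a': at 2  → match P4@[19:20]
pos 21 'a': at 3  → match P0@[19:21],P5@[20:21]
pos 22 'b': at 1 ·f
pos 23 'd': at 6 ·f
pos 24 'a': at 7
pos 25 'b': at 1 ·f
pos 26 'd': at 6 ·f
pos 27 'b': at 1 ·f
pos 28 'a': at 2  → match P4@[27:28]
pos 29 'a': at 3  → match P0@[27:29],P5@[28:29]
pos 30 'a': at 16 ·f  → match P5@[29:30]
pos 31 'a': at 16 ·f  → match P5@[30:31]
pos 32 'c': at 0 ·f
pos 33 'b': at 1
pos 34 'a': at 2  → match P4@[33:34]
pos 35 'a': at 3  → match P0@[33:35],P5@[34:35]
pos 36 'a': at 16 ·f  → match P5@[35:36]
pos 37 'd': at 6 ·f
pos 38 'a': at 7
pos 39 'b': at 1 ·f
pos 40 'd': at 6 ·f
pos 41 'b': at 1 ·f
pos 42 'd': at 6 ·f
pos 43 'a': at 7
pos 44 'd': at 8
pos 45 'd': at 9  → match P2@[42:45]
pos 46 'b': at 1 ·f
pos 47 'a': at 2  → match P4@[46:47]
pos 48 'b': at 1 ·f
pos 49 'd': at 6 ·f
pos 50 'a': at 7
pos 51 'c': at 0 ·f
pos 52 'a': at 10
pos 53 'c': at 0 ·f

Matches: [[1,5],[5,4],[7,1],[11,2],[15,2],[20,4],[21,0],[21,5],[28,4],[29,0],[29,5],[30,5],[31,5],[34,4],[35,0],[35,5],[36,5],[45,2],[47,4]]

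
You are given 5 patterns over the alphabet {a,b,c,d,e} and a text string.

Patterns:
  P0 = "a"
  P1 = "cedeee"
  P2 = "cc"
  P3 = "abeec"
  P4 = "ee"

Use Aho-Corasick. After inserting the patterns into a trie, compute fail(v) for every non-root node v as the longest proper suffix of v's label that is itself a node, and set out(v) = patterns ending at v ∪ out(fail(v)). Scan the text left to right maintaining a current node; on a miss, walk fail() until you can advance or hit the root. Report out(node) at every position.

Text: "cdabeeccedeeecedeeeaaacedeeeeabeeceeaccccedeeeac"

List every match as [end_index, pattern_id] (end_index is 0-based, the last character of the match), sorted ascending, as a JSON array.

Build:
Trie (insert patterns):
  n0 'ε': a→1 c→2 e→13
  n1 'a': b→9  ←P0
  n2 'c': c→8 e→3
  n3 'ce': d→4
  n4 'ced': e→5
  n5 'cede': e→6
  n6 'cedee': e→7
  n7 'cedeee': ·  ←P1
  n8 'cc': ·  ←P2
  n9 'ab': e→10
  n10 'abe': e→11
  n11 'abee': c→12
  n12 'abeec': ·  ←P3
  n13 'e': e→14
  n14 'ee': ·  ←P4

BFS fail/out derivation:
  n1('a'): parent n0 fail=0; on 'a' 0 → fail=0;  out {0}∪∅={0}
  n2('c'): parent n0 fail=0; on 'c' 0 → fail=0;  out ∅∪∅=∅
  n13('e'): parent n0 fail=0; on 'e' 0 → fail=0;  out ∅∪∅=∅
  n3('ce'): parent n2 fail=0; on 'e' 0 → fail=13;  out ∅∪∅=∅
  n8('cc'): parent n2 fail=0; on 'c' 0 → fail=2;  out {2}∪∅={2}
  n9('ab'): parent n1 fail=0; on 'b' 0 → fail=0;  out ∅∪∅=∅
  n14('ee'): parent n13 fail=0; on 'e' 0 → fail=13;  out {4}∪∅={4}
  n4('ced'): parent n3 fail=13; on 'd' 13→0 → fail=0;  out ∅∪∅=∅
  n10('abe'): parent n9 fail=0; on 'e' 0 → fail=13;  out ∅∪∅=∅
  n5('cede'): parent n4 fail=0; on 'e' 0 → fail=13;  out ∅∪∅=∅
  n11('abee'): parent n10 fail=13; on 'e' 13 → fail=14;  out ∅∪{4}={4}
  n6('cedee'): parent n5 fail=13; on 'e' 13 → fail=14;  out ∅∪{4}={4}
  n12('abeec'): parent n11 fail=14; on 'c' 14→13→0 → fail=2;  out {3}∪∅={3}
  n7('cedeee'): parent n6 fail=14; on 'e' 14→13 → fail=14;  out {1}∪{4}={1,4}

Run:
i=0 'c': node 0→2
i=1 'd': node 2→0 (via fail)
i=2 'a': node 0→1  emit P0@[2:2]
i=3 'b': node 1→9
i=4 'e': node 9→10
i=5 'e': node 10→11  emit P4@[4:5]
i=6 'c': node 11→12  emit P3@[2:6]
i=7 'c': node 12→8 (via fail)  emit P2@[6:7]
i=8 'e': node 8→3 (via fail)
i=9 'd': node 3→4
i=10 'e': node 4→5
i=11 'e': node 5→6  emit P4@[10:11]
i=12 'e': node 6→7  emit P1@[7:12],P4@[11:12]
i=13 'c': node 7→2 (via fail)
i=14 'e': node 2→3
i=15 'd': node 3→4
i=16 'e': node 4→5
i=17 'e': node 5→6  emit P4@[16:17]
i=18 'e': node 6→7  emit P1@[13:18],P4@[17:18]
i=19 'a': node 7→1 (via fail)  emit P0@[19:19]
i=20 'a': node 1→1 (via fail)  emit P0@[20:20]
i=21 'a': node 1→1 (via fail)  emit P0@[21:21]
i=22 'c': node 1→2 (via fail)
i=23 'e': node 2→3
i=24 'd': node 3→4
i=25 'e': node 4→5
i=26 'e': node 5→6  emit P4@[25:26]
i=27 'e': node 6→7  emit P1@[22:27],P4@[26:27]
i=28 'e': node 7→14 (via fail)  emit P4@[27:28]
i=29 'a': node 14→1 (via fail)  emit P0@[29:29]
i=30 'b': node 1→9
i=31 'e': node 9→10
i=32 'e': node 10→11  emit P4@[31:32]
i=33 'c': node 11→12  emit P3@[29:33]
i=34 'e': node 12→3 (via fail)
i=35 'e': node 3→14 (via fail)  emit P4@[34:35]
i=36 'a': node 14→1 (via fail)  emit P0@[36:36]
i=37 'c': node 1→2 (via fail)
i=38 'c': node 2→8  emit P2@[37:38]
i=39 'c': node 8→8 (via fail)  emit P2@[38:39]
i=40 'c': node 8→8 (via fail)  emit P2@[39:40]
i=41 'e': node 8→3 (via fail)
i=42 'd': node 3→4
i=43 'e': node 4→5
i=44 'e': node 5→6  emit P4@[43:44]
i=45 'e': node 6→7  emit P1@[40:45],P4@[44:45]
i=46 'a': node 7→1 (via fail)  emit P0@[46:46]
i=47 'c': node 1→2 (via fail)

Matches: [[2,0],[5,4],[6,3],[7,2],[11,4],[12,1],[12,4],[17,4],[18,1],[18,4],[19,0],[20,0],[21,0],[26,4],[27,1],[27,4],[28,4],[29,0],[32,4],[33,3],[35,4],[36,0],[38,2],[39,2],[40,2],[44,4],[45,1],[45,4],[46,0]]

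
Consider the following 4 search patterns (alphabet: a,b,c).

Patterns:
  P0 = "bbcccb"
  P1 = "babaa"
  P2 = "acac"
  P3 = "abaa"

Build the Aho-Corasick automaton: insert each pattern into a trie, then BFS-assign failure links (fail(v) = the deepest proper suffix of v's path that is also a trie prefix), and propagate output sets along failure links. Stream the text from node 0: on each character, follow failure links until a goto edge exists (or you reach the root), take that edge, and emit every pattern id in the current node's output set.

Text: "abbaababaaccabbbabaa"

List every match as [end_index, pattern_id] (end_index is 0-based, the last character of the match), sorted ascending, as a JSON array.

Build automaton:
Trie nodes:
  n0 'ε': a→11 b→1
  n1 'b': a→7 b→2
  n2 'bb': c→3
  n3 'bbc': c→4
  n4 'bbcc': c→5
  n5 'bbccc': b→6
  n6 'bbcccb': ·  [P0 ends]
  n7 'ba': b→8
  n8 'bab': a→9
  n9 'baba': a→10
  n10 'babaa': ·  [P1 ends]
  n11 'a': b→15 c→12
  n12 'ac': a→13
  n13 'aca': c→14
  n14 'acac': ·  [P2 ends]
  n15 'ab': a→16
  n16 'aba': a→17
  n17 'abaa': ·  [P3 ends]

Failure links (BFS by depth):
  n1('b'): parent n0 fail=0; on 'b' 0 → fail=0;  out ∅∪∅=∅
  n11('a'): parent n0 fail=0; on 'a' 0 → fail=0;  out ∅∪∅=∅
  n2('bb'): parent n1 fail=0; on 'b' 0 → fail=1;  out ∅∪∅=∅
  n7('ba'): parent n1 fail=0; on 'a' 0 → fail=11;  out ∅∪∅=∅
  n12('ac'): parent n11 fail=0; on 'c' 0 → fail=0;  out ∅∪∅=∅
  n15('ab'): parent n11 fail=0; on 'b' 0 → fail=1;  out ∅∪∅=∅
  n3('bbc'): parent n2 fail=1; on 'c' 1→0 → fail=0;  out ∅∪∅=∅
  n8('bab'): parent n7 fail=11; on 'b' 11 → fail=15;  out ∅∪∅=∅
  n13('aca'): parent n12 fail=0; on 'a' 0 → fail=11;  out ∅∪∅=∅
  n16('aba'): parent n15 fail=1; on 'a' 1 → fail=7;  out ∅∪∅=∅
  n4('bbcc'): parent n3 fail=0; on 'c' 0 → fail=0;  out ∅∪∅=∅
  n9('baba'): parent n8 fail=15; on 'a' 15 → fail=16;  out ∅∪∅=∅
  n14('acac'): parent n13 fail=11; on 'c' 11 → fail=12;  out {2}∪∅={2}
  n17('abaa'): parent n16 fail=7; on 'a' 7→11→0 → fail=11;  out {3}∪∅={3}
  n5('bbccc'): parent n4 fail=0; on 'c' 0 → fail=0;  out ∅∪∅=∅
  n10('babaa'): parent n9 fail=16; on 'a' 16 → fail=17;  out {1}∪{3}={1,3}
  n6('bbcccb'): parent n5 fail=0; on 'b' 0 → fail=1;  out {0}∪∅={0}

Run:
pos 0 'a': at 11
pos 1 'b': at 15
pos 2 'b': at 2 (fail-walked)
pos 3 'a': at 7 (fail-walked)
pos 4 'a': at 11 (fail-walked)
pos 5 'b': at 15
pos 6 'a': at 16
pos 7 'b': at 8 (fail-walked)
pos 8 'a': at 9
pos 9 'a': at 10  → match P1@[5:9],P3@[6:9]
pos 10 'c': at 12 (fail-walked)
pos 11 'c': at 0 (fail-walked)
pos 12 'a': at 11
pos 13 'b': at 15
pos 14 'b': at 2 (fail-walked)
pos 15 'b': at 2 (fail-walked)
pos 16 'a': at 7 (fail-walked)
pos 17 'b': at 8
pos 18 'a': at 9
pos 19 'a': at 10  → match P1@[15:19],P3@[16:19]

Matches: [[9,1],[9,3],[19,1],[19,3]]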